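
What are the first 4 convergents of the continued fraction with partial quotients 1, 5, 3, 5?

1/1, 6/5, 19/16, 101/85

Using the convergent recurrence p_i = a_i*p_{i-1} + p_{i-2}, q_i = a_i*q_{i-1} + q_{i-2} with p_{-2}=0, p_{-1}=1, q_{-2}=1, q_{-1}=0:
  i=0: a_0=1, p_0 = 1*1 + 0 = 1, q_0 = 1*0 + 1 = 1.
  i=1: a_1=5, p_1 = 5*1 + 1 = 6, q_1 = 5*1 + 0 = 5.
  i=2: a_2=3, p_2 = 3*6 + 1 = 19, q_2 = 3*5 + 1 = 16.
  i=3: a_3=5, p_3 = 5*19 + 6 = 101, q_3 = 5*16 + 5 = 85.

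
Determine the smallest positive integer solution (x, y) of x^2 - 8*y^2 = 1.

(x, y) = (3, 1)

First expand sqrt(8) as a continued fraction. With x_i = (sqrt(8) + m_i)/d_i and (m_0, d_0) = (0, 1): a_0 = floor(sqrt(8)) = 2, since 2^2 = 4 <= 8 < 9 = 3^2.
Iterate m_{i+1} = d_i*a_i - m_i, d_{i+1} = (8 - m_{i+1}^2)/d_i, a_{i+1} = floor((a_0 + m_{i+1})/d_{i+1}):
  m_1 = 1*2 - 0 = 2, d_1 = (8 - 2^2)/1 = 4/1 = 4, a_1 = floor((2 + 2)/4) = 1.
  m_2 = 4*1 - 2 = 2, d_2 = (8 - 2^2)/4 = 4/4 = 1, a_2 = floor((2 + 2)/1) = 4.
  m_3 = 1*4 - 2 = 2, d_3 = (8 - 2^2)/1 = 4/1 = 4: (m_3, d_3) = (m_1, d_1) = (2, 4), so from here the quotients repeat a_1, a_2; the period length is 2.
So sqrt(8) = [2; (1, 4)] with period length k = 2.
k is even, so the fundamental solution of x^2 - 8y^2 = 1 is (p_{k-1}, q_{k-1}) = (p_1, q_1); compute convergents through index 1.
Convergents (p_i = a_i*p_{i-1} + p_{i-2}, q_i = a_i*q_{i-1} + q_{i-2} with p_{-2}=0, p_{-1}=1, q_{-2}=1, q_{-1}=0):
  i=0: a_0=2, p_0 = 2*1 + 0 = 2, q_0 = 2*0 + 1 = 1.
  i=1: a_1=1, p_1 = 1*2 + 1 = 3, q_1 = 1*1 + 0 = 1.
Check: 3^2 - 8*1^2 = 9 - 8 = 1, so (x, y) = (3, 1) solves the equation, and by the theorem it is the least positive solution.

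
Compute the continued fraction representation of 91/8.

[11; 2, 1, 2]

Run the Euclidean algorithm on 91 and 8; the successive quotients are the partial quotients a_0, a_1, ... (each step inverts the fractional part left over by the previous one):
  91 = 11*8 + 3, so a_0 = 11.
  8 = 2*3 + 2, so a_1 = 2.
  3 = 1*2 + 1, so a_2 = 1.
  2 = 2*1 + 0, so a_3 = 2.
The remainder reaches 0 after 4 divisions, so the expansion has 4 partial quotients, read off in order.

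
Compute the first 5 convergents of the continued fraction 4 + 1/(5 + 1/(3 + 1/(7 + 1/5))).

4/1, 21/5, 67/16, 490/117, 2517/601

Using the convergent recurrence p_i = a_i*p_{i-1} + p_{i-2}, q_i = a_i*q_{i-1} + q_{i-2} with p_{-2}=0, p_{-1}=1, q_{-2}=1, q_{-1}=0:
  i=0: a_0=4, p_0 = 4*1 + 0 = 4, q_0 = 4*0 + 1 = 1.
  i=1: a_1=5, p_1 = 5*4 + 1 = 21, q_1 = 5*1 + 0 = 5.
  i=2: a_2=3, p_2 = 3*21 + 4 = 67, q_2 = 3*5 + 1 = 16.
  i=3: a_3=7, p_3 = 7*67 + 21 = 490, q_3 = 7*16 + 5 = 117.
  i=4: a_4=5, p_4 = 5*490 + 67 = 2517, q_4 = 5*117 + 16 = 601.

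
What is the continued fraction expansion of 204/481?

Run the Euclidean algorithm on 204 and 481; the successive quotients are the partial quotients a_0, a_1, ... (each step inverts the fractional part left over by the previous one):
  204 = 0*481 + 204, so a_0 = 0.
  481 = 2*204 + 73, so a_1 = 2.
  204 = 2*73 + 58, so a_2 = 2.
  73 = 1*58 + 15, so a_3 = 1.
  58 = 3*15 + 13, so a_4 = 3.
  15 = 1*13 + 2, so a_5 = 1.
  13 = 6*2 + 1, so a_6 = 6.
  2 = 2*1 + 0, so a_7 = 2.
The remainder reaches 0 after 8 divisions, so the expansion has 8 partial quotients, read off in order.

[0; 2, 2, 1, 3, 1, 6, 2]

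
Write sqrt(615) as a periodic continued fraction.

Write x_i = (sqrt(615) + m_i)/d_i with (m_0, d_0) = (0, 1). a_0 = floor(sqrt(615)) = 24, since 24^2 = 576 <= 615 < 625 = 25^2.
Iterate m_{i+1} = d_i*a_i - m_i, d_{i+1} = (615 - m_{i+1}^2)/d_i, a_{i+1} = floor((a_0 + m_{i+1})/d_{i+1}):
  m_1 = 1*24 - 0 = 24, d_1 = (615 - 24^2)/1 = 39/1 = 39, a_1 = floor((24 + 24)/39) = 1.
  m_2 = 39*1 - 24 = 15, d_2 = (615 - 15^2)/39 = 390/39 = 10, a_2 = floor((24 + 15)/10) = 3.
  m_3 = 10*3 - 15 = 15, d_3 = (615 - 15^2)/10 = 390/10 = 39, a_3 = floor((24 + 15)/39) = 1.
  m_4 = 39*1 - 15 = 24, d_4 = (615 - 24^2)/39 = 39/39 = 1, a_4 = floor((24 + 24)/1) = 48.
  m_5 = 1*48 - 24 = 24, d_5 = (615 - 24^2)/1 = 39/1 = 39: (m_5, d_5) = (m_1, d_1) = (24, 39), so from here the quotients repeat a_1, ..., a_4; the period length is 4.
Hence the expansion of sqrt(615) is a_0 = 24 followed by the repeating block 1, 3, 1, 48 (period 4).

[24; (1, 3, 1, 48)]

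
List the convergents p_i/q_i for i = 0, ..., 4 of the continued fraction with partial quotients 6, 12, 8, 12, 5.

Using the convergent recurrence p_i = a_i*p_{i-1} + p_{i-2}, q_i = a_i*q_{i-1} + q_{i-2} with p_{-2}=0, p_{-1}=1, q_{-2}=1, q_{-1}=0:
  i=0: a_0=6, p_0 = 6*1 + 0 = 6, q_0 = 6*0 + 1 = 1.
  i=1: a_1=12, p_1 = 12*6 + 1 = 73, q_1 = 12*1 + 0 = 12.
  i=2: a_2=8, p_2 = 8*73 + 6 = 590, q_2 = 8*12 + 1 = 97.
  i=3: a_3=12, p_3 = 12*590 + 73 = 7153, q_3 = 12*97 + 12 = 1176.
  i=4: a_4=5, p_4 = 5*7153 + 590 = 36355, q_4 = 5*1176 + 97 = 5977.

6/1, 73/12, 590/97, 7153/1176, 36355/5977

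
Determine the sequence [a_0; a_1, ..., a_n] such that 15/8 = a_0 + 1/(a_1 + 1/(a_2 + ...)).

Run the Euclidean algorithm on 15 and 8; the successive quotients are the partial quotients a_0, a_1, ... (each step inverts the fractional part left over by the previous one):
  15 = 1*8 + 7, so a_0 = 1.
  8 = 1*7 + 1, so a_1 = 1.
  7 = 7*1 + 0, so a_2 = 7.
The remainder reaches 0 after 3 divisions, so the expansion has 3 partial quotients, read off in order.

[1; 1, 7]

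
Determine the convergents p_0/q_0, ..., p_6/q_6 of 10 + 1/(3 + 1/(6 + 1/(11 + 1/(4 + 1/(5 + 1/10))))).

10/1, 31/3, 196/19, 2187/212, 8944/867, 46907/4547, 478014/46337

Using the convergent recurrence p_i = a_i*p_{i-1} + p_{i-2}, q_i = a_i*q_{i-1} + q_{i-2} with p_{-2}=0, p_{-1}=1, q_{-2}=1, q_{-1}=0:
  i=0: a_0=10, p_0 = 10*1 + 0 = 10, q_0 = 10*0 + 1 = 1.
  i=1: a_1=3, p_1 = 3*10 + 1 = 31, q_1 = 3*1 + 0 = 3.
  i=2: a_2=6, p_2 = 6*31 + 10 = 196, q_2 = 6*3 + 1 = 19.
  i=3: a_3=11, p_3 = 11*196 + 31 = 2187, q_3 = 11*19 + 3 = 212.
  i=4: a_4=4, p_4 = 4*2187 + 196 = 8944, q_4 = 4*212 + 19 = 867.
  i=5: a_5=5, p_5 = 5*8944 + 2187 = 46907, q_5 = 5*867 + 212 = 4547.
  i=6: a_6=10, p_6 = 10*46907 + 8944 = 478014, q_6 = 10*4547 + 867 = 46337.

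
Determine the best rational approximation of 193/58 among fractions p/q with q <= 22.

10/3

Expand x = 193/58 as a continued fraction with the Euclidean algorithm:
  193 = 3*58 + 19, so a_0 = 3.
  58 = 3*19 + 1, so a_1 = 3.
  19 = 19*1 + 0, so a_2 = 19.
so x = [3; 3, 19].
Convergents (p_i = a_i*p_{i-1} + p_{i-2}, q_i = a_i*q_{i-1} + q_{i-2} with p_{-2}=0, p_{-1}=1, q_{-2}=1, q_{-1}=0), until the denominator exceeds 22:
  i=0: a_0=3, p_0 = 3*1 + 0 = 3, q_0 = 3*0 + 1 = 1.
  i=1: a_1=3, p_1 = 3*3 + 1 = 10, q_1 = 3*1 + 0 = 3.
  i=2: a_2=19, p_2 = 19*10 + 3 = 193, q_2 = 19*3 + 1 = 58.
q_2 = 58 > 22, so the last convergent with denominator <= 22 is p_1/q_1 = 10/3.
The closest fraction with denominator <= 22 is either p_1/q_1 or the intermediate fraction (k*p_1 + p_0)/(k*q_1 + q_0) with the largest k >= 1 whose denominator stays <= 22; these approach x as k grows, and every other convergent or intermediate fraction in range is farther away.
Largest k: floor((22 - q_0)/q_1) = floor((22 - 1)/3) = 7.
That gives (7*10 + 3)/(7*3 + 1) = 73/22.
Compare the errors: |x - 10/3| = |193*3 - 10*58|/(58*3) = 1/174, and |x - 73/22| = |193*22 - 73*58|/(58*22) = 12/1276.
Cross-multiplying, 1*1276 = 1276 < 2088 = 12*174, so 1/174 is smaller: the convergent 10/3 is closer to x than 73/22.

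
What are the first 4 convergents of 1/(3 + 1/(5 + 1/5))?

Using the convergent recurrence p_i = a_i*p_{i-1} + p_{i-2}, q_i = a_i*q_{i-1} + q_{i-2} with p_{-2}=0, p_{-1}=1, q_{-2}=1, q_{-1}=0:
  i=0: a_0=0, p_0 = 0*1 + 0 = 0, q_0 = 0*0 + 1 = 1.
  i=1: a_1=3, p_1 = 3*0 + 1 = 1, q_1 = 3*1 + 0 = 3.
  i=2: a_2=5, p_2 = 5*1 + 0 = 5, q_2 = 5*3 + 1 = 16.
  i=3: a_3=5, p_3 = 5*5 + 1 = 26, q_3 = 5*16 + 3 = 83.

0/1, 1/3, 5/16, 26/83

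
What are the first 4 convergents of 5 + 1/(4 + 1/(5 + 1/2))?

5/1, 21/4, 110/21, 241/46

Using the convergent recurrence p_i = a_i*p_{i-1} + p_{i-2}, q_i = a_i*q_{i-1} + q_{i-2} with p_{-2}=0, p_{-1}=1, q_{-2}=1, q_{-1}=0:
  i=0: a_0=5, p_0 = 5*1 + 0 = 5, q_0 = 5*0 + 1 = 1.
  i=1: a_1=4, p_1 = 4*5 + 1 = 21, q_1 = 4*1 + 0 = 4.
  i=2: a_2=5, p_2 = 5*21 + 5 = 110, q_2 = 5*4 + 1 = 21.
  i=3: a_3=2, p_3 = 2*110 + 21 = 241, q_3 = 2*21 + 4 = 46.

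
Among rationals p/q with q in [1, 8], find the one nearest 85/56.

3/2

Expand x = 85/56 as a continued fraction with the Euclidean algorithm:
  85 = 1*56 + 29, so a_0 = 1.
  56 = 1*29 + 27, so a_1 = 1.
  29 = 1*27 + 2, so a_2 = 1.
  27 = 13*2 + 1, so a_3 = 13.
  2 = 2*1 + 0, so a_4 = 2.
so x = [1; 1, 1, 13, 2].
Convergents (p_i = a_i*p_{i-1} + p_{i-2}, q_i = a_i*q_{i-1} + q_{i-2} with p_{-2}=0, p_{-1}=1, q_{-2}=1, q_{-1}=0), until the denominator exceeds 8:
  i=0: a_0=1, p_0 = 1*1 + 0 = 1, q_0 = 1*0 + 1 = 1.
  i=1: a_1=1, p_1 = 1*1 + 1 = 2, q_1 = 1*1 + 0 = 1.
  i=2: a_2=1, p_2 = 1*2 + 1 = 3, q_2 = 1*1 + 1 = 2.
  i=3: a_3=13, p_3 = 13*3 + 2 = 41, q_3 = 13*2 + 1 = 27.
q_3 = 27 > 8, so the last convergent with denominator <= 8 is p_2/q_2 = 3/2.
The closest fraction with denominator <= 8 is either p_2/q_2 or the intermediate fraction (k*p_2 + p_1)/(k*q_2 + q_1) with the largest k >= 1 whose denominator stays <= 8; these approach x as k grows, and every other convergent or intermediate fraction in range is farther away.
Largest k: floor((8 - q_1)/q_2) = floor((8 - 1)/2) = 3.
That gives (3*3 + 2)/(3*2 + 1) = 11/7.
Compare the errors: |x - 3/2| = |85*2 - 3*56|/(56*2) = 2/112, and |x - 11/7| = |85*7 - 11*56|/(56*7) = 21/392.
Cross-multiplying, 2*392 = 784 < 2352 = 21*112, so 2/112 is smaller: the convergent 3/2 is closer to x than 11/7.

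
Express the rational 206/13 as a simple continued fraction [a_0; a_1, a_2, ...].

[15; 1, 5, 2]

Run the Euclidean algorithm on 206 and 13; the successive quotients are the partial quotients a_0, a_1, ... (each step inverts the fractional part left over by the previous one):
  206 = 15*13 + 11, so a_0 = 15.
  13 = 1*11 + 2, so a_1 = 1.
  11 = 5*2 + 1, so a_2 = 5.
  2 = 2*1 + 0, so a_3 = 2.
The remainder reaches 0 after 4 divisions, so the expansion has 4 partial quotients, read off in order.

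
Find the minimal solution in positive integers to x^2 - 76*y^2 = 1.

First expand sqrt(76) as a continued fraction. With x_i = (sqrt(76) + m_i)/d_i and (m_0, d_0) = (0, 1): a_0 = floor(sqrt(76)) = 8, since 8^2 = 64 <= 76 < 81 = 9^2.
Iterate m_{i+1} = d_i*a_i - m_i, d_{i+1} = (76 - m_{i+1}^2)/d_i, a_{i+1} = floor((a_0 + m_{i+1})/d_{i+1}):
  m_1 = 1*8 - 0 = 8, d_1 = (76 - 8^2)/1 = 12/1 = 12, a_1 = floor((8 + 8)/12) = 1.
  m_2 = 12*1 - 8 = 4, d_2 = (76 - 4^2)/12 = 60/12 = 5, a_2 = floor((8 + 4)/5) = 2.
  m_3 = 5*2 - 4 = 6, d_3 = (76 - 6^2)/5 = 40/5 = 8, a_3 = floor((8 + 6)/8) = 1.
  m_4 = 8*1 - 6 = 2, d_4 = (76 - 2^2)/8 = 72/8 = 9, a_4 = floor((8 + 2)/9) = 1.
  m_5 = 9*1 - 2 = 7, d_5 = (76 - 7^2)/9 = 27/9 = 3, a_5 = floor((8 + 7)/3) = 5.
  m_6 = 3*5 - 7 = 8, d_6 = (76 - 8^2)/3 = 12/3 = 4, a_6 = floor((8 + 8)/4) = 4.
  m_7 = 4*4 - 8 = 8, d_7 = (76 - 8^2)/4 = 12/4 = 3, a_7 = floor((8 + 8)/3) = 5.
  m_8 = 3*5 - 8 = 7, d_8 = (76 - 7^2)/3 = 27/3 = 9, a_8 = floor((8 + 7)/9) = 1.
  m_9 = 9*1 - 7 = 2, d_9 = (76 - 2^2)/9 = 72/9 = 8, a_9 = floor((8 + 2)/8) = 1.
  m_10 = 8*1 - 2 = 6, d_10 = (76 - 6^2)/8 = 40/8 = 5, a_10 = floor((8 + 6)/5) = 2.
  m_11 = 5*2 - 6 = 4, d_11 = (76 - 4^2)/5 = 60/5 = 12, a_11 = floor((8 + 4)/12) = 1.
  m_12 = 12*1 - 4 = 8, d_12 = (76 - 8^2)/12 = 12/12 = 1, a_12 = floor((8 + 8)/1) = 16.
  m_13 = 1*16 - 8 = 8, d_13 = (76 - 8^2)/1 = 12/1 = 12: (m_13, d_13) = (m_1, d_1) = (8, 12), so from here the quotients repeat a_1, ..., a_12; the period length is 12.
So sqrt(76) = [8; (1, 2, 1, 1, 5, 4, 5, 1, 1, 2, 1, 16)] with period length k = 12.
k is even, so the fundamental solution of x^2 - 76y^2 = 1 is (p_{k-1}, q_{k-1}) = (p_11, q_11); compute convergents through index 11.
Convergents (p_i = a_i*p_{i-1} + p_{i-2}, q_i = a_i*q_{i-1} + q_{i-2} with p_{-2}=0, p_{-1}=1, q_{-2}=1, q_{-1}=0):
  i=0: a_0=8, p_0 = 8*1 + 0 = 8, q_0 = 8*0 + 1 = 1.
  i=1: a_1=1, p_1 = 1*8 + 1 = 9, q_1 = 1*1 + 0 = 1.
  i=2: a_2=2, p_2 = 2*9 + 8 = 26, q_2 = 2*1 + 1 = 3.
  i=3: a_3=1, p_3 = 1*26 + 9 = 35, q_3 = 1*3 + 1 = 4.
  i=4: a_4=1, p_4 = 1*35 + 26 = 61, q_4 = 1*4 + 3 = 7.
  i=5: a_5=5, p_5 = 5*61 + 35 = 340, q_5 = 5*7 + 4 = 39.
  i=6: a_6=4, p_6 = 4*340 + 61 = 1421, q_6 = 4*39 + 7 = 163.
  i=7: a_7=5, p_7 = 5*1421 + 340 = 7445, q_7 = 5*163 + 39 = 854.
  i=8: a_8=1, p_8 = 1*7445 + 1421 = 8866, q_8 = 1*854 + 163 = 1017.
  i=9: a_9=1, p_9 = 1*8866 + 7445 = 16311, q_9 = 1*1017 + 854 = 1871.
  i=10: a_10=2, p_10 = 2*16311 + 8866 = 41488, q_10 = 2*1871 + 1017 = 4759.
  i=11: a_11=1, p_11 = 1*41488 + 16311 = 57799, q_11 = 1*4759 + 1871 = 6630.
Check: 57799^2 - 76*6630^2 = 3340724401 - 3340724400 = 1, so (x, y) = (57799, 6630) solves the equation, and by the theorem it is the least positive solution.

(x, y) = (57799, 6630)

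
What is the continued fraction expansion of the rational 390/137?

Run the Euclidean algorithm on 390 and 137; the successive quotients are the partial quotients a_0, a_1, ... (each step inverts the fractional part left over by the previous one):
  390 = 2*137 + 116, so a_0 = 2.
  137 = 1*116 + 21, so a_1 = 1.
  116 = 5*21 + 11, so a_2 = 5.
  21 = 1*11 + 10, so a_3 = 1.
  11 = 1*10 + 1, so a_4 = 1.
  10 = 10*1 + 0, so a_5 = 10.
The remainder reaches 0 after 6 divisions, so the expansion has 6 partial quotients, read off in order.

[2; 1, 5, 1, 1, 10]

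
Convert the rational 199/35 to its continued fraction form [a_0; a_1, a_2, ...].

[5; 1, 2, 5, 2]

Run the Euclidean algorithm on 199 and 35; the successive quotients are the partial quotients a_0, a_1, ... (each step inverts the fractional part left over by the previous one):
  199 = 5*35 + 24, so a_0 = 5.
  35 = 1*24 + 11, so a_1 = 1.
  24 = 2*11 + 2, so a_2 = 2.
  11 = 5*2 + 1, so a_3 = 5.
  2 = 2*1 + 0, so a_4 = 2.
The remainder reaches 0 after 5 divisions, so the expansion has 5 partial quotients, read off in order.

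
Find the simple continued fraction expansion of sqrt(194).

[13; (1, 12, 1, 26)]

Write x_i = (sqrt(194) + m_i)/d_i with (m_0, d_0) = (0, 1). a_0 = floor(sqrt(194)) = 13, since 13^2 = 169 <= 194 < 196 = 14^2.
Iterate m_{i+1} = d_i*a_i - m_i, d_{i+1} = (194 - m_{i+1}^2)/d_i, a_{i+1} = floor((a_0 + m_{i+1})/d_{i+1}):
  m_1 = 1*13 - 0 = 13, d_1 = (194 - 13^2)/1 = 25/1 = 25, a_1 = floor((13 + 13)/25) = 1.
  m_2 = 25*1 - 13 = 12, d_2 = (194 - 12^2)/25 = 50/25 = 2, a_2 = floor((13 + 12)/2) = 12.
  m_3 = 2*12 - 12 = 12, d_3 = (194 - 12^2)/2 = 50/2 = 25, a_3 = floor((13 + 12)/25) = 1.
  m_4 = 25*1 - 12 = 13, d_4 = (194 - 13^2)/25 = 25/25 = 1, a_4 = floor((13 + 13)/1) = 26.
  m_5 = 1*26 - 13 = 13, d_5 = (194 - 13^2)/1 = 25/1 = 25: (m_5, d_5) = (m_1, d_1) = (13, 25), so from here the quotients repeat a_1, ..., a_4; the period length is 4.
Hence the expansion of sqrt(194) is a_0 = 13 followed by the repeating block 1, 12, 1, 26 (period 4).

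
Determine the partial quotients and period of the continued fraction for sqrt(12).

Write x_i = (sqrt(12) + m_i)/d_i with (m_0, d_0) = (0, 1). a_0 = floor(sqrt(12)) = 3, since 3^2 = 9 <= 12 < 16 = 4^2.
Iterate m_{i+1} = d_i*a_i - m_i, d_{i+1} = (12 - m_{i+1}^2)/d_i, a_{i+1} = floor((a_0 + m_{i+1})/d_{i+1}):
  m_1 = 1*3 - 0 = 3, d_1 = (12 - 3^2)/1 = 3/1 = 3, a_1 = floor((3 + 3)/3) = 2.
  m_2 = 3*2 - 3 = 3, d_2 = (12 - 3^2)/3 = 3/3 = 1, a_2 = floor((3 + 3)/1) = 6.
  m_3 = 1*6 - 3 = 3, d_3 = (12 - 3^2)/1 = 3/1 = 3: (m_3, d_3) = (m_1, d_1) = (3, 3), so from here the quotients repeat a_1, a_2; the period length is 2.
Hence the expansion of sqrt(12) is a_0 = 3 followed by the repeating block 2, 6 (period 2).

[3; (2, 6)]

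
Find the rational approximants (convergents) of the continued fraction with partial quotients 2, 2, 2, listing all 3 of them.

2/1, 5/2, 12/5

Using the convergent recurrence p_i = a_i*p_{i-1} + p_{i-2}, q_i = a_i*q_{i-1} + q_{i-2} with p_{-2}=0, p_{-1}=1, q_{-2}=1, q_{-1}=0:
  i=0: a_0=2, p_0 = 2*1 + 0 = 2, q_0 = 2*0 + 1 = 1.
  i=1: a_1=2, p_1 = 2*2 + 1 = 5, q_1 = 2*1 + 0 = 2.
  i=2: a_2=2, p_2 = 2*5 + 2 = 12, q_2 = 2*2 + 1 = 5.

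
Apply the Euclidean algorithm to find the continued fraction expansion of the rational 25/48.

Run the Euclidean algorithm on 25 and 48; the successive quotients are the partial quotients a_0, a_1, ... (each step inverts the fractional part left over by the previous one):
  25 = 0*48 + 25, so a_0 = 0.
  48 = 1*25 + 23, so a_1 = 1.
  25 = 1*23 + 2, so a_2 = 1.
  23 = 11*2 + 1, so a_3 = 11.
  2 = 2*1 + 0, so a_4 = 2.
The remainder reaches 0 after 5 divisions, so the expansion has 5 partial quotients, read off in order.

[0; 1, 1, 11, 2]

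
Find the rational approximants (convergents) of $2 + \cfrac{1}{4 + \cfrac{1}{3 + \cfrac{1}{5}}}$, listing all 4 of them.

2/1, 9/4, 29/13, 154/69

Using the convergent recurrence p_i = a_i*p_{i-1} + p_{i-2}, q_i = a_i*q_{i-1} + q_{i-2} with p_{-2}=0, p_{-1}=1, q_{-2}=1, q_{-1}=0:
  i=0: a_0=2, p_0 = 2*1 + 0 = 2, q_0 = 2*0 + 1 = 1.
  i=1: a_1=4, p_1 = 4*2 + 1 = 9, q_1 = 4*1 + 0 = 4.
  i=2: a_2=3, p_2 = 3*9 + 2 = 29, q_2 = 3*4 + 1 = 13.
  i=3: a_3=5, p_3 = 5*29 + 9 = 154, q_3 = 5*13 + 4 = 69.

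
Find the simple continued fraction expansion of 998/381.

Run the Euclidean algorithm on 998 and 381; the successive quotients are the partial quotients a_0, a_1, ... (each step inverts the fractional part left over by the previous one):
  998 = 2*381 + 236, so a_0 = 2.
  381 = 1*236 + 145, so a_1 = 1.
  236 = 1*145 + 91, so a_2 = 1.
  145 = 1*91 + 54, so a_3 = 1.
  91 = 1*54 + 37, so a_4 = 1.
  54 = 1*37 + 17, so a_5 = 1.
  37 = 2*17 + 3, so a_6 = 2.
  17 = 5*3 + 2, so a_7 = 5.
  3 = 1*2 + 1, so a_8 = 1.
  2 = 2*1 + 0, so a_9 = 2.
The remainder reaches 0 after 10 divisions, so the expansion has 10 partial quotients, read off in order.

[2; 1, 1, 1, 1, 1, 2, 5, 1, 2]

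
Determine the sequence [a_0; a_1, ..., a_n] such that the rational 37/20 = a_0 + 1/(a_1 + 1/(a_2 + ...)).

Run the Euclidean algorithm on 37 and 20; the successive quotients are the partial quotients a_0, a_1, ... (each step inverts the fractional part left over by the previous one):
  37 = 1*20 + 17, so a_0 = 1.
  20 = 1*17 + 3, so a_1 = 1.
  17 = 5*3 + 2, so a_2 = 5.
  3 = 1*2 + 1, so a_3 = 1.
  2 = 2*1 + 0, so a_4 = 2.
The remainder reaches 0 after 5 divisions, so the expansion has 5 partial quotients, read off in order.

[1; 1, 5, 1, 2]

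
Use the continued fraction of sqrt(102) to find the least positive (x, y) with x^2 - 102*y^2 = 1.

First expand sqrt(102) as a continued fraction. With x_i = (sqrt(102) + m_i)/d_i and (m_0, d_0) = (0, 1): a_0 = floor(sqrt(102)) = 10, since 10^2 = 100 <= 102 < 121 = 11^2.
Iterate m_{i+1} = d_i*a_i - m_i, d_{i+1} = (102 - m_{i+1}^2)/d_i, a_{i+1} = floor((a_0 + m_{i+1})/d_{i+1}):
  m_1 = 1*10 - 0 = 10, d_1 = (102 - 10^2)/1 = 2/1 = 2, a_1 = floor((10 + 10)/2) = 10.
  m_2 = 2*10 - 10 = 10, d_2 = (102 - 10^2)/2 = 2/2 = 1, a_2 = floor((10 + 10)/1) = 20.
  m_3 = 1*20 - 10 = 10, d_3 = (102 - 10^2)/1 = 2/1 = 2: (m_3, d_3) = (m_1, d_1) = (10, 2), so from here the quotients repeat a_1, a_2; the period length is 2.
So sqrt(102) = [10; (10, 20)] with period length k = 2.
k is even, so the fundamental solution of x^2 - 102y^2 = 1 is (p_{k-1}, q_{k-1}) = (p_1, q_1); compute convergents through index 1.
Convergents (p_i = a_i*p_{i-1} + p_{i-2}, q_i = a_i*q_{i-1} + q_{i-2} with p_{-2}=0, p_{-1}=1, q_{-2}=1, q_{-1}=0):
  i=0: a_0=10, p_0 = 10*1 + 0 = 10, q_0 = 10*0 + 1 = 1.
  i=1: a_1=10, p_1 = 10*10 + 1 = 101, q_1 = 10*1 + 0 = 10.
Check: 101^2 - 102*10^2 = 10201 - 10200 = 1, so (x, y) = (101, 10) solves the equation, and by the theorem it is the least positive solution.

(x, y) = (101, 10)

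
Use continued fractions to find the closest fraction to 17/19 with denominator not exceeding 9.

Expand x = 17/19 as a continued fraction with the Euclidean algorithm:
  17 = 0*19 + 17, so a_0 = 0.
  19 = 1*17 + 2, so a_1 = 1.
  17 = 8*2 + 1, so a_2 = 8.
  2 = 2*1 + 0, so a_3 = 2.
so x = [0; 1, 8, 2].
Convergents (p_i = a_i*p_{i-1} + p_{i-2}, q_i = a_i*q_{i-1} + q_{i-2} with p_{-2}=0, p_{-1}=1, q_{-2}=1, q_{-1}=0), until the denominator exceeds 9:
  i=0: a_0=0, p_0 = 0*1 + 0 = 0, q_0 = 0*0 + 1 = 1.
  i=1: a_1=1, p_1 = 1*0 + 1 = 1, q_1 = 1*1 + 0 = 1.
  i=2: a_2=8, p_2 = 8*1 + 0 = 8, q_2 = 8*1 + 1 = 9.
  i=3: a_3=2, p_3 = 2*8 + 1 = 17, q_3 = 2*9 + 1 = 19.
q_3 = 19 > 9, so the last convergent with denominator <= 9 is p_2/q_2 = 8/9.
The closest fraction with denominator <= 9 is either p_2/q_2 or the intermediate fraction (k*p_2 + p_1)/(k*q_2 + q_1) with the largest k >= 1 whose denominator stays <= 9; these approach x as k grows, and every other convergent or intermediate fraction in range is farther away.
Largest k: floor((9 - q_1)/q_2) = floor((9 - 1)/9) = 0.
Since k = 0, no intermediate fraction beyond p_2/q_2 has denominator <= 9, so the convergent 8/9 is the closest (its error is |17*9 - 8*19|/(19*9) = 1/171).

8/9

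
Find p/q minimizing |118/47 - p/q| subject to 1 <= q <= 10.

Expand x = 118/47 as a continued fraction with the Euclidean algorithm:
  118 = 2*47 + 24, so a_0 = 2.
  47 = 1*24 + 23, so a_1 = 1.
  24 = 1*23 + 1, so a_2 = 1.
  23 = 23*1 + 0, so a_3 = 23.
so x = [2; 1, 1, 23].
Convergents (p_i = a_i*p_{i-1} + p_{i-2}, q_i = a_i*q_{i-1} + q_{i-2} with p_{-2}=0, p_{-1}=1, q_{-2}=1, q_{-1}=0), until the denominator exceeds 10:
  i=0: a_0=2, p_0 = 2*1 + 0 = 2, q_0 = 2*0 + 1 = 1.
  i=1: a_1=1, p_1 = 1*2 + 1 = 3, q_1 = 1*1 + 0 = 1.
  i=2: a_2=1, p_2 = 1*3 + 2 = 5, q_2 = 1*1 + 1 = 2.
  i=3: a_3=23, p_3 = 23*5 + 3 = 118, q_3 = 23*2 + 1 = 47.
q_3 = 47 > 10, so the last convergent with denominator <= 10 is p_2/q_2 = 5/2.
The closest fraction with denominator <= 10 is either p_2/q_2 or the intermediate fraction (k*p_2 + p_1)/(k*q_2 + q_1) with the largest k >= 1 whose denominator stays <= 10; these approach x as k grows, and every other convergent or intermediate fraction in range is farther away.
Largest k: floor((10 - q_1)/q_2) = floor((10 - 1)/2) = 4.
That gives (4*5 + 3)/(4*2 + 1) = 23/9.
Compare the errors: |x - 5/2| = |118*2 - 5*47|/(47*2) = 1/94, and |x - 23/9| = |118*9 - 23*47|/(47*9) = 19/423.
Cross-multiplying, 1*423 = 423 < 1786 = 19*94, so 1/94 is smaller: the convergent 5/2 is closer to x than 23/9.

5/2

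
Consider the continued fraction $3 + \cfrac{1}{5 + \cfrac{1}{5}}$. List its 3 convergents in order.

3/1, 16/5, 83/26

Using the convergent recurrence p_i = a_i*p_{i-1} + p_{i-2}, q_i = a_i*q_{i-1} + q_{i-2} with p_{-2}=0, p_{-1}=1, q_{-2}=1, q_{-1}=0:
  i=0: a_0=3, p_0 = 3*1 + 0 = 3, q_0 = 3*0 + 1 = 1.
  i=1: a_1=5, p_1 = 5*3 + 1 = 16, q_1 = 5*1 + 0 = 5.
  i=2: a_2=5, p_2 = 5*16 + 3 = 83, q_2 = 5*5 + 1 = 26.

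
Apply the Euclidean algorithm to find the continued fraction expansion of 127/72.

Run the Euclidean algorithm on 127 and 72; the successive quotients are the partial quotients a_0, a_1, ... (each step inverts the fractional part left over by the previous one):
  127 = 1*72 + 55, so a_0 = 1.
  72 = 1*55 + 17, so a_1 = 1.
  55 = 3*17 + 4, so a_2 = 3.
  17 = 4*4 + 1, so a_3 = 4.
  4 = 4*1 + 0, so a_4 = 4.
The remainder reaches 0 after 5 divisions, so the expansion has 5 partial quotients, read off in order.

[1; 1, 3, 4, 4]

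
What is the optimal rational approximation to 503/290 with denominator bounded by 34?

Expand x = 503/290 as a continued fraction with the Euclidean algorithm:
  503 = 1*290 + 213, so a_0 = 1.
  290 = 1*213 + 77, so a_1 = 1.
  213 = 2*77 + 59, so a_2 = 2.
  77 = 1*59 + 18, so a_3 = 1.
  59 = 3*18 + 5, so a_4 = 3.
  18 = 3*5 + 3, so a_5 = 3.
  5 = 1*3 + 2, so a_6 = 1.
  3 = 1*2 + 1, so a_7 = 1.
  2 = 2*1 + 0, so a_8 = 2.
so x = [1; 1, 2, 1, 3, 3, 1, 1, 2].
Convergents (p_i = a_i*p_{i-1} + p_{i-2}, q_i = a_i*q_{i-1} + q_{i-2} with p_{-2}=0, p_{-1}=1, q_{-2}=1, q_{-1}=0), until the denominator exceeds 34:
  i=0: a_0=1, p_0 = 1*1 + 0 = 1, q_0 = 1*0 + 1 = 1.
  i=1: a_1=1, p_1 = 1*1 + 1 = 2, q_1 = 1*1 + 0 = 1.
  i=2: a_2=2, p_2 = 2*2 + 1 = 5, q_2 = 2*1 + 1 = 3.
  i=3: a_3=1, p_3 = 1*5 + 2 = 7, q_3 = 1*3 + 1 = 4.
  i=4: a_4=3, p_4 = 3*7 + 5 = 26, q_4 = 3*4 + 3 = 15.
  i=5: a_5=3, p_5 = 3*26 + 7 = 85, q_5 = 3*15 + 4 = 49.
q_5 = 49 > 34, so the last convergent with denominator <= 34 is p_4/q_4 = 26/15.
The closest fraction with denominator <= 34 is either p_4/q_4 or the intermediate fraction (k*p_4 + p_3)/(k*q_4 + q_3) with the largest k >= 1 whose denominator stays <= 34; these approach x as k grows, and every other convergent or intermediate fraction in range is farther away.
Largest k: floor((34 - q_3)/q_4) = floor((34 - 4)/15) = 2.
That gives (2*26 + 7)/(2*15 + 4) = 59/34.
Compare the errors: |x - 26/15| = |503*15 - 26*290|/(290*15) = 5/4350, and |x - 59/34| = |503*34 - 59*290|/(290*34) = 8/9860.
Cross-multiplying, 8*4350 = 34800 < 49300 = 5*9860, so 8/9860 is smaller: the intermediate fraction 59/34 is closer to x than 26/15.

59/34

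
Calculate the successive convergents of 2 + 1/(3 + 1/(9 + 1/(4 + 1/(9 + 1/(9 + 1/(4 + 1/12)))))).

Using the convergent recurrence p_i = a_i*p_{i-1} + p_{i-2}, q_i = a_i*q_{i-1} + q_{i-2} with p_{-2}=0, p_{-1}=1, q_{-2}=1, q_{-1}=0:
  i=0: a_0=2, p_0 = 2*1 + 0 = 2, q_0 = 2*0 + 1 = 1.
  i=1: a_1=3, p_1 = 3*2 + 1 = 7, q_1 = 3*1 + 0 = 3.
  i=2: a_2=9, p_2 = 9*7 + 2 = 65, q_2 = 9*3 + 1 = 28.
  i=3: a_3=4, p_3 = 4*65 + 7 = 267, q_3 = 4*28 + 3 = 115.
  i=4: a_4=9, p_4 = 9*267 + 65 = 2468, q_4 = 9*115 + 28 = 1063.
  i=5: a_5=9, p_5 = 9*2468 + 267 = 22479, q_5 = 9*1063 + 115 = 9682.
  i=6: a_6=4, p_6 = 4*22479 + 2468 = 92384, q_6 = 4*9682 + 1063 = 39791.
  i=7: a_7=12, p_7 = 12*92384 + 22479 = 1131087, q_7 = 12*39791 + 9682 = 487174.

2/1, 7/3, 65/28, 267/115, 2468/1063, 22479/9682, 92384/39791, 1131087/487174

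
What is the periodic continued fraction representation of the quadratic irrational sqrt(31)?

[5; (1, 1, 3, 5, 3, 1, 1, 10)]

Write x_i = (sqrt(31) + m_i)/d_i with (m_0, d_0) = (0, 1). a_0 = floor(sqrt(31)) = 5, since 5^2 = 25 <= 31 < 36 = 6^2.
Iterate m_{i+1} = d_i*a_i - m_i, d_{i+1} = (31 - m_{i+1}^2)/d_i, a_{i+1} = floor((a_0 + m_{i+1})/d_{i+1}):
  m_1 = 1*5 - 0 = 5, d_1 = (31 - 5^2)/1 = 6/1 = 6, a_1 = floor((5 + 5)/6) = 1.
  m_2 = 6*1 - 5 = 1, d_2 = (31 - 1^2)/6 = 30/6 = 5, a_2 = floor((5 + 1)/5) = 1.
  m_3 = 5*1 - 1 = 4, d_3 = (31 - 4^2)/5 = 15/5 = 3, a_3 = floor((5 + 4)/3) = 3.
  m_4 = 3*3 - 4 = 5, d_4 = (31 - 5^2)/3 = 6/3 = 2, a_4 = floor((5 + 5)/2) = 5.
  m_5 = 2*5 - 5 = 5, d_5 = (31 - 5^2)/2 = 6/2 = 3, a_5 = floor((5 + 5)/3) = 3.
  m_6 = 3*3 - 5 = 4, d_6 = (31 - 4^2)/3 = 15/3 = 5, a_6 = floor((5 + 4)/5) = 1.
  m_7 = 5*1 - 4 = 1, d_7 = (31 - 1^2)/5 = 30/5 = 6, a_7 = floor((5 + 1)/6) = 1.
  m_8 = 6*1 - 1 = 5, d_8 = (31 - 5^2)/6 = 6/6 = 1, a_8 = floor((5 + 5)/1) = 10.
  m_9 = 1*10 - 5 = 5, d_9 = (31 - 5^2)/1 = 6/1 = 6: (m_9, d_9) = (m_1, d_1) = (5, 6), so from here the quotients repeat a_1, ..., a_8; the period length is 8.
Hence the expansion of sqrt(31) is a_0 = 5 followed by the repeating block 1, 1, 3, 5, 3, 1, 1, 10 (period 8).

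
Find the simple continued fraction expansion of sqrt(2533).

Write x_i = (sqrt(2533) + m_i)/d_i with (m_0, d_0) = (0, 1). a_0 = floor(sqrt(2533)) = 50, since 50^2 = 2500 <= 2533 < 2601 = 51^2.
Iterate m_{i+1} = d_i*a_i - m_i, d_{i+1} = (2533 - m_{i+1}^2)/d_i, a_{i+1} = floor((a_0 + m_{i+1})/d_{i+1}):
  m_1 = 1*50 - 0 = 50, d_1 = (2533 - 50^2)/1 = 33/1 = 33, a_1 = floor((50 + 50)/33) = 3.
  m_2 = 33*3 - 50 = 49, d_2 = (2533 - 49^2)/33 = 132/33 = 4, a_2 = floor((50 + 49)/4) = 24.
  m_3 = 4*24 - 49 = 47, d_3 = (2533 - 47^2)/4 = 324/4 = 81, a_3 = floor((50 + 47)/81) = 1.
  m_4 = 81*1 - 47 = 34, d_4 = (2533 - 34^2)/81 = 1377/81 = 17, a_4 = floor((50 + 34)/17) = 4.
  m_5 = 17*4 - 34 = 34, d_5 = (2533 - 34^2)/17 = 1377/17 = 81, a_5 = floor((50 + 34)/81) = 1.
  m_6 = 81*1 - 34 = 47, d_6 = (2533 - 47^2)/81 = 324/81 = 4, a_6 = floor((50 + 47)/4) = 24.
  m_7 = 4*24 - 47 = 49, d_7 = (2533 - 49^2)/4 = 132/4 = 33, a_7 = floor((50 + 49)/33) = 3.
  m_8 = 33*3 - 49 = 50, d_8 = (2533 - 50^2)/33 = 33/33 = 1, a_8 = floor((50 + 50)/1) = 100.
  m_9 = 1*100 - 50 = 50, d_9 = (2533 - 50^2)/1 = 33/1 = 33: (m_9, d_9) = (m_1, d_1) = (50, 33), so from here the quotients repeat a_1, ..., a_8; the period length is 8.
Hence the expansion of sqrt(2533) is a_0 = 50 followed by the repeating block 3, 24, 1, 4, 1, 24, 3, 100 (period 8).

[50; (3, 24, 1, 4, 1, 24, 3, 100)]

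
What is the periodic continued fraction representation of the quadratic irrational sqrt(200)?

[14; (7, 28)]

Write x_i = (sqrt(200) + m_i)/d_i with (m_0, d_0) = (0, 1). a_0 = floor(sqrt(200)) = 14, since 14^2 = 196 <= 200 < 225 = 15^2.
Iterate m_{i+1} = d_i*a_i - m_i, d_{i+1} = (200 - m_{i+1}^2)/d_i, a_{i+1} = floor((a_0 + m_{i+1})/d_{i+1}):
  m_1 = 1*14 - 0 = 14, d_1 = (200 - 14^2)/1 = 4/1 = 4, a_1 = floor((14 + 14)/4) = 7.
  m_2 = 4*7 - 14 = 14, d_2 = (200 - 14^2)/4 = 4/4 = 1, a_2 = floor((14 + 14)/1) = 28.
  m_3 = 1*28 - 14 = 14, d_3 = (200 - 14^2)/1 = 4/1 = 4: (m_3, d_3) = (m_1, d_1) = (14, 4), so from here the quotients repeat a_1, a_2; the period length is 2.
Hence the expansion of sqrt(200) is a_0 = 14 followed by the repeating block 7, 28 (period 2).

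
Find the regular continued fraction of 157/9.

[17; 2, 4]

Run the Euclidean algorithm on 157 and 9; the successive quotients are the partial quotients a_0, a_1, ... (each step inverts the fractional part left over by the previous one):
  157 = 17*9 + 4, so a_0 = 17.
  9 = 2*4 + 1, so a_1 = 2.
  4 = 4*1 + 0, so a_2 = 4.
The remainder reaches 0 after 3 divisions, so the expansion has 3 partial quotients, read off in order.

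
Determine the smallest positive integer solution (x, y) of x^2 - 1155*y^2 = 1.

First expand sqrt(1155) as a continued fraction. With x_i = (sqrt(1155) + m_i)/d_i and (m_0, d_0) = (0, 1): a_0 = floor(sqrt(1155)) = 33, since 33^2 = 1089 <= 1155 < 1156 = 34^2.
Iterate m_{i+1} = d_i*a_i - m_i, d_{i+1} = (1155 - m_{i+1}^2)/d_i, a_{i+1} = floor((a_0 + m_{i+1})/d_{i+1}):
  m_1 = 1*33 - 0 = 33, d_1 = (1155 - 33^2)/1 = 66/1 = 66, a_1 = floor((33 + 33)/66) = 1.
  m_2 = 66*1 - 33 = 33, d_2 = (1155 - 33^2)/66 = 66/66 = 1, a_2 = floor((33 + 33)/1) = 66.
  m_3 = 1*66 - 33 = 33, d_3 = (1155 - 33^2)/1 = 66/1 = 66: (m_3, d_3) = (m_1, d_1) = (33, 66), so from here the quotients repeat a_1, a_2; the period length is 2.
So sqrt(1155) = [33; (1, 66)] with period length k = 2.
k is even, so the fundamental solution of x^2 - 1155y^2 = 1 is (p_{k-1}, q_{k-1}) = (p_1, q_1); compute convergents through index 1.
Convergents (p_i = a_i*p_{i-1} + p_{i-2}, q_i = a_i*q_{i-1} + q_{i-2} with p_{-2}=0, p_{-1}=1, q_{-2}=1, q_{-1}=0):
  i=0: a_0=33, p_0 = 33*1 + 0 = 33, q_0 = 33*0 + 1 = 1.
  i=1: a_1=1, p_1 = 1*33 + 1 = 34, q_1 = 1*1 + 0 = 1.
Check: 34^2 - 1155*1^2 = 1156 - 1155 = 1, so (x, y) = (34, 1) solves the equation, and by the theorem it is the least positive solution.

(x, y) = (34, 1)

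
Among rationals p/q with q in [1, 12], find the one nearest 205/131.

11/7

Expand x = 205/131 as a continued fraction with the Euclidean algorithm:
  205 = 1*131 + 74, so a_0 = 1.
  131 = 1*74 + 57, so a_1 = 1.
  74 = 1*57 + 17, so a_2 = 1.
  57 = 3*17 + 6, so a_3 = 3.
  17 = 2*6 + 5, so a_4 = 2.
  6 = 1*5 + 1, so a_5 = 1.
  5 = 5*1 + 0, so a_6 = 5.
so x = [1; 1, 1, 3, 2, 1, 5].
Convergents (p_i = a_i*p_{i-1} + p_{i-2}, q_i = a_i*q_{i-1} + q_{i-2} with p_{-2}=0, p_{-1}=1, q_{-2}=1, q_{-1}=0), until the denominator exceeds 12:
  i=0: a_0=1, p_0 = 1*1 + 0 = 1, q_0 = 1*0 + 1 = 1.
  i=1: a_1=1, p_1 = 1*1 + 1 = 2, q_1 = 1*1 + 0 = 1.
  i=2: a_2=1, p_2 = 1*2 + 1 = 3, q_2 = 1*1 + 1 = 2.
  i=3: a_3=3, p_3 = 3*3 + 2 = 11, q_3 = 3*2 + 1 = 7.
  i=4: a_4=2, p_4 = 2*11 + 3 = 25, q_4 = 2*7 + 2 = 16.
q_4 = 16 > 12, so the last convergent with denominator <= 12 is p_3/q_3 = 11/7.
The closest fraction with denominator <= 12 is either p_3/q_3 or the intermediate fraction (k*p_3 + p_2)/(k*q_3 + q_2) with the largest k >= 1 whose denominator stays <= 12; these approach x as k grows, and every other convergent or intermediate fraction in range is farther away.
Largest k: floor((12 - q_2)/q_3) = floor((12 - 2)/7) = 1.
That gives (1*11 + 3)/(1*7 + 2) = 14/9.
Compare the errors: |x - 11/7| = |205*7 - 11*131|/(131*7) = 6/917, and |x - 14/9| = |205*9 - 14*131|/(131*9) = 11/1179.
Cross-multiplying, 6*1179 = 7074 < 10087 = 11*917, so 6/917 is smaller: the convergent 11/7 is closer to x than 14/9.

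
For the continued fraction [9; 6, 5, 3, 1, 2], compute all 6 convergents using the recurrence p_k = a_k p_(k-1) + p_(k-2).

Using the convergent recurrence p_i = a_i*p_{i-1} + p_{i-2}, q_i = a_i*q_{i-1} + q_{i-2} with p_{-2}=0, p_{-1}=1, q_{-2}=1, q_{-1}=0:
  i=0: a_0=9, p_0 = 9*1 + 0 = 9, q_0 = 9*0 + 1 = 1.
  i=1: a_1=6, p_1 = 6*9 + 1 = 55, q_1 = 6*1 + 0 = 6.
  i=2: a_2=5, p_2 = 5*55 + 9 = 284, q_2 = 5*6 + 1 = 31.
  i=3: a_3=3, p_3 = 3*284 + 55 = 907, q_3 = 3*31 + 6 = 99.
  i=4: a_4=1, p_4 = 1*907 + 284 = 1191, q_4 = 1*99 + 31 = 130.
  i=5: a_5=2, p_5 = 2*1191 + 907 = 3289, q_5 = 2*130 + 99 = 359.

9/1, 55/6, 284/31, 907/99, 1191/130, 3289/359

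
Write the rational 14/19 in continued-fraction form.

[0; 1, 2, 1, 4]

Run the Euclidean algorithm on 14 and 19; the successive quotients are the partial quotients a_0, a_1, ... (each step inverts the fractional part left over by the previous one):
  14 = 0*19 + 14, so a_0 = 0.
  19 = 1*14 + 5, so a_1 = 1.
  14 = 2*5 + 4, so a_2 = 2.
  5 = 1*4 + 1, so a_3 = 1.
  4 = 4*1 + 0, so a_4 = 4.
The remainder reaches 0 after 5 divisions, so the expansion has 5 partial quotients, read off in order.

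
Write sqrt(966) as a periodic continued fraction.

Write x_i = (sqrt(966) + m_i)/d_i with (m_0, d_0) = (0, 1). a_0 = floor(sqrt(966)) = 31, since 31^2 = 961 <= 966 < 1024 = 32^2.
Iterate m_{i+1} = d_i*a_i - m_i, d_{i+1} = (966 - m_{i+1}^2)/d_i, a_{i+1} = floor((a_0 + m_{i+1})/d_{i+1}):
  m_1 = 1*31 - 0 = 31, d_1 = (966 - 31^2)/1 = 5/1 = 5, a_1 = floor((31 + 31)/5) = 12.
  m_2 = 5*12 - 31 = 29, d_2 = (966 - 29^2)/5 = 125/5 = 25, a_2 = floor((31 + 29)/25) = 2.
  m_3 = 25*2 - 29 = 21, d_3 = (966 - 21^2)/25 = 525/25 = 21, a_3 = floor((31 + 21)/21) = 2.
  m_4 = 21*2 - 21 = 21, d_4 = (966 - 21^2)/21 = 525/21 = 25, a_4 = floor((31 + 21)/25) = 2.
  m_5 = 25*2 - 21 = 29, d_5 = (966 - 29^2)/25 = 125/25 = 5, a_5 = floor((31 + 29)/5) = 12.
  m_6 = 5*12 - 29 = 31, d_6 = (966 - 31^2)/5 = 5/5 = 1, a_6 = floor((31 + 31)/1) = 62.
  m_7 = 1*62 - 31 = 31, d_7 = (966 - 31^2)/1 = 5/1 = 5: (m_7, d_7) = (m_1, d_1) = (31, 5), so from here the quotients repeat a_1, ..., a_6; the period length is 6.
Hence the expansion of sqrt(966) is a_0 = 31 followed by the repeating block 12, 2, 2, 2, 12, 62 (period 6).

[31; (12, 2, 2, 2, 12, 62)]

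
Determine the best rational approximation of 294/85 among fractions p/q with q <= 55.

83/24

Expand x = 294/85 as a continued fraction with the Euclidean algorithm:
  294 = 3*85 + 39, so a_0 = 3.
  85 = 2*39 + 7, so a_1 = 2.
  39 = 5*7 + 4, so a_2 = 5.
  7 = 1*4 + 3, so a_3 = 1.
  4 = 1*3 + 1, so a_4 = 1.
  3 = 3*1 + 0, so a_5 = 3.
so x = [3; 2, 5, 1, 1, 3].
Convergents (p_i = a_i*p_{i-1} + p_{i-2}, q_i = a_i*q_{i-1} + q_{i-2} with p_{-2}=0, p_{-1}=1, q_{-2}=1, q_{-1}=0), until the denominator exceeds 55:
  i=0: a_0=3, p_0 = 3*1 + 0 = 3, q_0 = 3*0 + 1 = 1.
  i=1: a_1=2, p_1 = 2*3 + 1 = 7, q_1 = 2*1 + 0 = 2.
  i=2: a_2=5, p_2 = 5*7 + 3 = 38, q_2 = 5*2 + 1 = 11.
  i=3: a_3=1, p_3 = 1*38 + 7 = 45, q_3 = 1*11 + 2 = 13.
  i=4: a_4=1, p_4 = 1*45 + 38 = 83, q_4 = 1*13 + 11 = 24.
  i=5: a_5=3, p_5 = 3*83 + 45 = 294, q_5 = 3*24 + 13 = 85.
q_5 = 85 > 55, so the last convergent with denominator <= 55 is p_4/q_4 = 83/24.
The closest fraction with denominator <= 55 is either p_4/q_4 or the intermediate fraction (k*p_4 + p_3)/(k*q_4 + q_3) with the largest k >= 1 whose denominator stays <= 55; these approach x as k grows, and every other convergent or intermediate fraction in range is farther away.
Largest k: floor((55 - q_3)/q_4) = floor((55 - 13)/24) = 1.
That gives (1*83 + 45)/(1*24 + 13) = 128/37.
Compare the errors: |x - 83/24| = |294*24 - 83*85|/(85*24) = 1/2040, and |x - 128/37| = |294*37 - 128*85|/(85*37) = 2/3145.
Cross-multiplying, 1*3145 = 3145 < 4080 = 2*2040, so 1/2040 is smaller: the convergent 83/24 is closer to x than 128/37.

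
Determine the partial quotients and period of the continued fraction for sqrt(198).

Write x_i = (sqrt(198) + m_i)/d_i with (m_0, d_0) = (0, 1). a_0 = floor(sqrt(198)) = 14, since 14^2 = 196 <= 198 < 225 = 15^2.
Iterate m_{i+1} = d_i*a_i - m_i, d_{i+1} = (198 - m_{i+1}^2)/d_i, a_{i+1} = floor((a_0 + m_{i+1})/d_{i+1}):
  m_1 = 1*14 - 0 = 14, d_1 = (198 - 14^2)/1 = 2/1 = 2, a_1 = floor((14 + 14)/2) = 14.
  m_2 = 2*14 - 14 = 14, d_2 = (198 - 14^2)/2 = 2/2 = 1, a_2 = floor((14 + 14)/1) = 28.
  m_3 = 1*28 - 14 = 14, d_3 = (198 - 14^2)/1 = 2/1 = 2: (m_3, d_3) = (m_1, d_1) = (14, 2), so from here the quotients repeat a_1, a_2; the period length is 2.
Hence the expansion of sqrt(198) is a_0 = 14 followed by the repeating block 14, 28 (period 2).

[14; (14, 28)]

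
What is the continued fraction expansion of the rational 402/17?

[23; 1, 1, 1, 5]

Run the Euclidean algorithm on 402 and 17; the successive quotients are the partial quotients a_0, a_1, ... (each step inverts the fractional part left over by the previous one):
  402 = 23*17 + 11, so a_0 = 23.
  17 = 1*11 + 6, so a_1 = 1.
  11 = 1*6 + 5, so a_2 = 1.
  6 = 1*5 + 1, so a_3 = 1.
  5 = 5*1 + 0, so a_4 = 5.
The remainder reaches 0 after 5 divisions, so the expansion has 5 partial quotients, read off in order.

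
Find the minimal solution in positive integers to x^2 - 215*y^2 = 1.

(x, y) = (44, 3)

First expand sqrt(215) as a continued fraction. With x_i = (sqrt(215) + m_i)/d_i and (m_0, d_0) = (0, 1): a_0 = floor(sqrt(215)) = 14, since 14^2 = 196 <= 215 < 225 = 15^2.
Iterate m_{i+1} = d_i*a_i - m_i, d_{i+1} = (215 - m_{i+1}^2)/d_i, a_{i+1} = floor((a_0 + m_{i+1})/d_{i+1}):
  m_1 = 1*14 - 0 = 14, d_1 = (215 - 14^2)/1 = 19/1 = 19, a_1 = floor((14 + 14)/19) = 1.
  m_2 = 19*1 - 14 = 5, d_2 = (215 - 5^2)/19 = 190/19 = 10, a_2 = floor((14 + 5)/10) = 1.
  m_3 = 10*1 - 5 = 5, d_3 = (215 - 5^2)/10 = 190/10 = 19, a_3 = floor((14 + 5)/19) = 1.
  m_4 = 19*1 - 5 = 14, d_4 = (215 - 14^2)/19 = 19/19 = 1, a_4 = floor((14 + 14)/1) = 28.
  m_5 = 1*28 - 14 = 14, d_5 = (215 - 14^2)/1 = 19/1 = 19: (m_5, d_5) = (m_1, d_1) = (14, 19), so from here the quotients repeat a_1, ..., a_4; the period length is 4.
So sqrt(215) = [14; (1, 1, 1, 28)] with period length k = 4.
k is even, so the fundamental solution of x^2 - 215y^2 = 1 is (p_{k-1}, q_{k-1}) = (p_3, q_3); compute convergents through index 3.
Convergents (p_i = a_i*p_{i-1} + p_{i-2}, q_i = a_i*q_{i-1} + q_{i-2} with p_{-2}=0, p_{-1}=1, q_{-2}=1, q_{-1}=0):
  i=0: a_0=14, p_0 = 14*1 + 0 = 14, q_0 = 14*0 + 1 = 1.
  i=1: a_1=1, p_1 = 1*14 + 1 = 15, q_1 = 1*1 + 0 = 1.
  i=2: a_2=1, p_2 = 1*15 + 14 = 29, q_2 = 1*1 + 1 = 2.
  i=3: a_3=1, p_3 = 1*29 + 15 = 44, q_3 = 1*2 + 1 = 3.
Check: 44^2 - 215*3^2 = 1936 - 1935 = 1, so (x, y) = (44, 3) solves the equation, and by the theorem it is the least positive solution.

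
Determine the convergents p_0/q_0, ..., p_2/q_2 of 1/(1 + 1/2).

Using the convergent recurrence p_i = a_i*p_{i-1} + p_{i-2}, q_i = a_i*q_{i-1} + q_{i-2} with p_{-2}=0, p_{-1}=1, q_{-2}=1, q_{-1}=0:
  i=0: a_0=0, p_0 = 0*1 + 0 = 0, q_0 = 0*0 + 1 = 1.
  i=1: a_1=1, p_1 = 1*0 + 1 = 1, q_1 = 1*1 + 0 = 1.
  i=2: a_2=2, p_2 = 2*1 + 0 = 2, q_2 = 2*1 + 1 = 3.

0/1, 1/1, 2/3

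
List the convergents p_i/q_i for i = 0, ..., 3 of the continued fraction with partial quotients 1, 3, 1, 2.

Using the convergent recurrence p_i = a_i*p_{i-1} + p_{i-2}, q_i = a_i*q_{i-1} + q_{i-2} with p_{-2}=0, p_{-1}=1, q_{-2}=1, q_{-1}=0:
  i=0: a_0=1, p_0 = 1*1 + 0 = 1, q_0 = 1*0 + 1 = 1.
  i=1: a_1=3, p_1 = 3*1 + 1 = 4, q_1 = 3*1 + 0 = 3.
  i=2: a_2=1, p_2 = 1*4 + 1 = 5, q_2 = 1*3 + 1 = 4.
  i=3: a_3=2, p_3 = 2*5 + 4 = 14, q_3 = 2*4 + 3 = 11.

1/1, 4/3, 5/4, 14/11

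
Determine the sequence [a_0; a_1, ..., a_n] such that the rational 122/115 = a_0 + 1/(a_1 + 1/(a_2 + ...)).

Run the Euclidean algorithm on 122 and 115; the successive quotients are the partial quotients a_0, a_1, ... (each step inverts the fractional part left over by the previous one):
  122 = 1*115 + 7, so a_0 = 1.
  115 = 16*7 + 3, so a_1 = 16.
  7 = 2*3 + 1, so a_2 = 2.
  3 = 3*1 + 0, so a_3 = 3.
The remainder reaches 0 after 4 divisions, so the expansion has 4 partial quotients, read off in order.

[1; 16, 2, 3]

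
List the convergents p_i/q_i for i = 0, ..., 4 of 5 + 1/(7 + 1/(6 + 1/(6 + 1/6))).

Using the convergent recurrence p_i = a_i*p_{i-1} + p_{i-2}, q_i = a_i*q_{i-1} + q_{i-2} with p_{-2}=0, p_{-1}=1, q_{-2}=1, q_{-1}=0:
  i=0: a_0=5, p_0 = 5*1 + 0 = 5, q_0 = 5*0 + 1 = 1.
  i=1: a_1=7, p_1 = 7*5 + 1 = 36, q_1 = 7*1 + 0 = 7.
  i=2: a_2=6, p_2 = 6*36 + 5 = 221, q_2 = 6*7 + 1 = 43.
  i=3: a_3=6, p_3 = 6*221 + 36 = 1362, q_3 = 6*43 + 7 = 265.
  i=4: a_4=6, p_4 = 6*1362 + 221 = 8393, q_4 = 6*265 + 43 = 1633.

5/1, 36/7, 221/43, 1362/265, 8393/1633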